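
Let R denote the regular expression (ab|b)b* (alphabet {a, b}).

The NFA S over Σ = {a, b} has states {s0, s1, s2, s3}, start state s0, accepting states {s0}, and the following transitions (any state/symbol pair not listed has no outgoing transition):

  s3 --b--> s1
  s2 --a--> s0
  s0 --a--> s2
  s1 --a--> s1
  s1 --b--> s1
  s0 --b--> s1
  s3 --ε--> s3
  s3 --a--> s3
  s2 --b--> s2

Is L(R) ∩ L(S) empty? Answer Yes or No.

Converting the expression R to a DFA (subset construction, then merging equivalent states) gives the minimal DFA with states {r0, r1, r2, r3}, start state r0, accepting states {r2} and transitions r0: a→r1, b→r2; r1: a→r3, b→r2; r2: a→r3, b→r2; r3: a→r3, b→r3.
Exploring the product automaton R × S from the start pair (r0, s0), following both machines on each input symbol, reaches 7 state pairs: (r0, s0), (r1, s2), (r2, s1), (r3, s0), (r2, s2), (r3, s1), (r3, s2).
R accepts in {r2} and S accepts in {s0}; no reachable pair has both components accepting, so no string drives both machines to acceptance simultaneously and L(R) ∩ L(S) = ∅.
So no string is accepted by both, and the intersection is empty.

Yes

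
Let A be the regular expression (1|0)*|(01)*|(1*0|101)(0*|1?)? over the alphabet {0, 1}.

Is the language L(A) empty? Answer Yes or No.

The empty string ε matches the expression, so it belongs to L(A).
Since L(A) contains at least one string, it is not empty.

No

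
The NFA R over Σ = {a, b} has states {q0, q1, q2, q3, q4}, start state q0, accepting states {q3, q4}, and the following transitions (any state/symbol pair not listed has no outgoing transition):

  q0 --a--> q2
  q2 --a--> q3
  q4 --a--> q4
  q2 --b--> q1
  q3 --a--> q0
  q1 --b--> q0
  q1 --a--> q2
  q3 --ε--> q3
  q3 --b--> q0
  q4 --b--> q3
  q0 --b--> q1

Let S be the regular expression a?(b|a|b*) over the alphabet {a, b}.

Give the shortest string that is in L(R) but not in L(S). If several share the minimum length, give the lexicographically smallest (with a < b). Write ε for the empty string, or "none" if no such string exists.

The string baa is accepted by R but not by S.
No shorter string lies in the difference, and baa is the lexicographically first length-3 string in L(R) \ L(S).

baa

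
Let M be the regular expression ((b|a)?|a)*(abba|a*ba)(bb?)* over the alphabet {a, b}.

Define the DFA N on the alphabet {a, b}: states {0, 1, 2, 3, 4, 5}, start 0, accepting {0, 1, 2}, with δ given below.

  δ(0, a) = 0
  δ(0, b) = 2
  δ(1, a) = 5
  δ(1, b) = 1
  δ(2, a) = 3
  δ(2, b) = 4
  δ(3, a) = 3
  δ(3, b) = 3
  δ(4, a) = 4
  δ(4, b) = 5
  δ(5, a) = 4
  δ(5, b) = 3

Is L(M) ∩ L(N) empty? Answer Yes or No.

Yes

Converting the expression M to a DFA (subset construction, then merging equivalent states) gives the minimal DFA with states {m0, m1, m2, m3}, start state m0, accepting states {m2, m3} and transitions m0: a→m0, b→m1; m1: a→m2, b→m1; m2: a→m0, b→m3; m3: a→m2, b→m3.
Exploring the product automaton M × N from the start pair (m0, 0), following both machines on each input symbol, reaches 11 state pairs: (m0, 0), (m1, 2), (m2, 3), (m1, 4), (m0, 3), (m3, 3), (m2, 4), (m1, 5), (m1, 3), (m0, 4), (m3, 5).
M accepts in {m2, m3} and N accepts in {0, 1, 2}; no reachable pair has both components accepting, so no string drives both machines to acceptance simultaneously and L(M) ∩ L(N) = ∅.
So no string is accepted by both, and the intersection is empty.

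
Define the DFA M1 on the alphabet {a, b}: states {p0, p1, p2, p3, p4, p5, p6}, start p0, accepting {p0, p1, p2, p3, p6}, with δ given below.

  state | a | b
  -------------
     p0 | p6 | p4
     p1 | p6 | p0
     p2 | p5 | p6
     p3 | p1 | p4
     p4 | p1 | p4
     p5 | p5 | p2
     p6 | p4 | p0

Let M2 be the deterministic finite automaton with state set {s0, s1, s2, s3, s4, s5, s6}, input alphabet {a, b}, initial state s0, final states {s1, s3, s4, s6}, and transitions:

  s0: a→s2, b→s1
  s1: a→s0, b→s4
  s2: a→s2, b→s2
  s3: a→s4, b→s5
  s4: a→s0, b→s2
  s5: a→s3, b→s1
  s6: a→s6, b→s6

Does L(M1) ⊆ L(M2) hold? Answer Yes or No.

No

The empty string ε is in L(M1) but not in L(M2).
So L(M1) ⊄ L(M2).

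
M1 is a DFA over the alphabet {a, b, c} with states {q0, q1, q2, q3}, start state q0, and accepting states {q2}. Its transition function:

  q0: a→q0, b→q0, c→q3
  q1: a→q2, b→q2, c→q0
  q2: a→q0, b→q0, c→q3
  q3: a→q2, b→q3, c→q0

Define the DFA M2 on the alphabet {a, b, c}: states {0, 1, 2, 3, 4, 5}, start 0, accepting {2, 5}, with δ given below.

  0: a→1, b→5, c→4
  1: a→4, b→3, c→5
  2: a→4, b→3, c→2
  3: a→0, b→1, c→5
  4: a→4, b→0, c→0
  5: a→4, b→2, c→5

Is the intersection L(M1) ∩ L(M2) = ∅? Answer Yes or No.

Yes

Exploring the product automaton M1 × M2 from the start pair (q0, 0), following both machines on each input symbol, reaches 15 state pairs: (q0, 0), (q0, 1), (q0, 5), (q3, 4), (q0, 4), (q0, 3), (q3, 5), (q0, 2), (q2, 4), (q3, 0), (q3, 2), (q2, 1), (q3, 3), (q2, 0), (q3, 1).
M1 accepts in {q2} and M2 accepts in {2, 5}; no reachable pair has both components accepting, so no string drives both machines to acceptance simultaneously and L(M1) ∩ L(M2) = ∅.
So no string is accepted by both, and the intersection is empty.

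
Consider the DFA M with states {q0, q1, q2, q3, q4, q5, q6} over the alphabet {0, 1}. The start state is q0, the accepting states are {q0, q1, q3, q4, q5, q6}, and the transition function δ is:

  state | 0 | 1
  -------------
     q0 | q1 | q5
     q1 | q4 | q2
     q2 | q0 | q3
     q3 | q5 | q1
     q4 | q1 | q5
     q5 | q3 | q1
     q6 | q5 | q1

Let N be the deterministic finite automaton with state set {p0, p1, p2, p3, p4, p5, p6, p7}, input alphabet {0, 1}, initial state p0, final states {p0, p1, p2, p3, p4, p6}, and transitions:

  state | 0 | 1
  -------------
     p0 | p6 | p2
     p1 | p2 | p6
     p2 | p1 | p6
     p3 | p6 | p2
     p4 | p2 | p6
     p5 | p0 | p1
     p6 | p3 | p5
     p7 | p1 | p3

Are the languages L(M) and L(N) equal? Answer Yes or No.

Yes

Exploring the product automaton M × N from the start pair (q0, p0), following both machines on each input symbol, reaches 6 state pairs: (q0, p0), (q1, p6), (q5, p2), (q4, p3), (q2, p5), (q3, p1).
M accepts in {q0, q1, q3, q4, q5, q6} and N accepts in {p0, p1, p2, p3, p4, p6}. In every reachable pair the two components are either both accepting — (q0, p0), (q1, p6), (q5, p2), (q4, p3), (q3, p1) — or both non-accepting, so no string is accepted by exactly one of the machines: L(M) \ L(N) and L(N) \ L(M) are both empty.
Hence every string is accepted by M iff it is accepted by N, and the two languages coincide.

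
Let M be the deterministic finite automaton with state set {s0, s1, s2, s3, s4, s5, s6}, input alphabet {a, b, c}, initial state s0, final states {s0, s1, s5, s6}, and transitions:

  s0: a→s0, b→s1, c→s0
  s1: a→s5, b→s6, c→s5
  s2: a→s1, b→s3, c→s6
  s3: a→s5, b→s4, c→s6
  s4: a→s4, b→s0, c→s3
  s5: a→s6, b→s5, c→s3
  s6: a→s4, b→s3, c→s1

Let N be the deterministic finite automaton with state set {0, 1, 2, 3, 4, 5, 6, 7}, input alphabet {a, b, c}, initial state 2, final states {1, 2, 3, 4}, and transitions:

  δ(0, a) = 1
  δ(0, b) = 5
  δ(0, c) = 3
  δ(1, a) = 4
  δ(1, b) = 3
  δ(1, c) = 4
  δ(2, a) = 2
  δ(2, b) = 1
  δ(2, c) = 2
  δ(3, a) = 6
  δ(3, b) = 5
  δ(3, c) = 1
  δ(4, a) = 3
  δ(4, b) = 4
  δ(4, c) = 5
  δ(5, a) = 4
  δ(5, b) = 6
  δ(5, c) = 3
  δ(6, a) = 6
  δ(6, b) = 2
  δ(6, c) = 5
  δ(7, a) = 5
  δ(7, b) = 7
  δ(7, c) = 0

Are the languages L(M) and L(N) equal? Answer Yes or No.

Yes

Exploring the product automaton M × N from the start pair (s0, 2), following both machines on each input symbol, reaches 6 state pairs: (s0, 2), (s1, 1), (s5, 4), (s6, 3), (s3, 5), (s4, 6).
M accepts in {s0, s1, s5, s6} and N accepts in {1, 2, 3, 4}. In every reachable pair the two components are either both accepting — (s0, 2), (s1, 1), (s5, 4), (s6, 3) — or both non-accepting, so no string is accepted by exactly one of the machines: L(M) \ L(N) and L(N) \ L(M) are both empty.
Hence every string is accepted by M iff it is accepted by N, and the two languages coincide.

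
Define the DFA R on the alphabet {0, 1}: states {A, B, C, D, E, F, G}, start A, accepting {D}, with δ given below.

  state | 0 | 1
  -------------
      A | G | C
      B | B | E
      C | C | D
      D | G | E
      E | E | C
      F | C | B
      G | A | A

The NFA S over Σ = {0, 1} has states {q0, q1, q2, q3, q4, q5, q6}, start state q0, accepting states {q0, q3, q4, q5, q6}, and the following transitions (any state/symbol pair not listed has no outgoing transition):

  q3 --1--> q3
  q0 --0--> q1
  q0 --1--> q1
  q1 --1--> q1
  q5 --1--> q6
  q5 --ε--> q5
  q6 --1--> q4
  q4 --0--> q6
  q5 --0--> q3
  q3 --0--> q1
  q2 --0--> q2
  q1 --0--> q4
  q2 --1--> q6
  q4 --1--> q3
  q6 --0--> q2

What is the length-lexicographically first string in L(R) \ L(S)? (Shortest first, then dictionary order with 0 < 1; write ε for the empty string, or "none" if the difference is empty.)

11

The string 11 is accepted by R but not by S.
No shorter string lies in the difference, and 11 is the lexicographically first length-2 string in L(R) \ L(S).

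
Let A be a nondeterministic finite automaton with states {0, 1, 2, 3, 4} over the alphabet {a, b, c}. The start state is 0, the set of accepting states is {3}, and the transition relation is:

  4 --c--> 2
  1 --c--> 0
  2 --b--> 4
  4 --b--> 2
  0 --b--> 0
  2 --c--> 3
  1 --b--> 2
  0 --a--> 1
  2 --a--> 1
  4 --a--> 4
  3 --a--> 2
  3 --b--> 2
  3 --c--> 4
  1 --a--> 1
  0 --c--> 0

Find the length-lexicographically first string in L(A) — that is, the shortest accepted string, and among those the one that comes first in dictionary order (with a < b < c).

A breadth-first search from 0 reaches an accepting state first via the path 0 → 1 → 2 → 3 on input abc.
No string of length < 3 is accepted (BFS exhausts all shorter strings without reaching an accepting state), and abc is the lexicographically least accepting string of length 3.

abc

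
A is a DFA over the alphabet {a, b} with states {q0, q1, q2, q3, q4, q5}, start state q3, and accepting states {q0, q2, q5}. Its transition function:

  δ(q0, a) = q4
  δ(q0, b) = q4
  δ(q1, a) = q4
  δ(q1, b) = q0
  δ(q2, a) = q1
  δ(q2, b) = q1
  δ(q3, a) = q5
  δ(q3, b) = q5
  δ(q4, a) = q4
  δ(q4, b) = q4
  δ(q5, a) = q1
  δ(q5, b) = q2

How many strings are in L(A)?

10

The useful subgraph on states {q0, q1, q2, q3, q5} is acyclic, so L(A) is finite; the longest accepting path visits 5 useful states, giving maximum string length 4.
Counting accepting paths from q3 by length: 2 of length 1, 2 of length 2, 2 of length 3, 4 of length 4. Total 10.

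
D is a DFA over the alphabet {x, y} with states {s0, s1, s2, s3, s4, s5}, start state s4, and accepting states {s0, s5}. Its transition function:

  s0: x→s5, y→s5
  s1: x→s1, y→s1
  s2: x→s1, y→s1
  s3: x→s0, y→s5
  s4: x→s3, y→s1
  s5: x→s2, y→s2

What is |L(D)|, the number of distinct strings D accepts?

4

The useful subgraph on states {s0, s3, s4, s5} is acyclic, so L(D) is finite; the longest accepting path visits 4 useful states, giving maximum string length 3.
Counting accepting paths from s4 by length: 2 of length 2, 2 of length 3. Total 4.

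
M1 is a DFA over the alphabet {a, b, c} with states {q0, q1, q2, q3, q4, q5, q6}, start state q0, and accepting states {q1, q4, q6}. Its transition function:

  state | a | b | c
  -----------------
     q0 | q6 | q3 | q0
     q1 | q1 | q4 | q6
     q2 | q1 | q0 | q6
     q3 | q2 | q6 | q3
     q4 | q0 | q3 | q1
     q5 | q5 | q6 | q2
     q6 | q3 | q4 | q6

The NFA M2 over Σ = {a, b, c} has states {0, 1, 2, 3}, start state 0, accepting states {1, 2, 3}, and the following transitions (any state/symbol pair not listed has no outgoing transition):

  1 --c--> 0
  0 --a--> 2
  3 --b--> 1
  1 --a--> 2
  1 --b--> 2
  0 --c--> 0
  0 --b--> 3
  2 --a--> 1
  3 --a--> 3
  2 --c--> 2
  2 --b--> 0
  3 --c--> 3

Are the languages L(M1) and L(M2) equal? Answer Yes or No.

No

The string ab is accepted by M1 but rejected by M2.
So L(M1) ≠ L(M2).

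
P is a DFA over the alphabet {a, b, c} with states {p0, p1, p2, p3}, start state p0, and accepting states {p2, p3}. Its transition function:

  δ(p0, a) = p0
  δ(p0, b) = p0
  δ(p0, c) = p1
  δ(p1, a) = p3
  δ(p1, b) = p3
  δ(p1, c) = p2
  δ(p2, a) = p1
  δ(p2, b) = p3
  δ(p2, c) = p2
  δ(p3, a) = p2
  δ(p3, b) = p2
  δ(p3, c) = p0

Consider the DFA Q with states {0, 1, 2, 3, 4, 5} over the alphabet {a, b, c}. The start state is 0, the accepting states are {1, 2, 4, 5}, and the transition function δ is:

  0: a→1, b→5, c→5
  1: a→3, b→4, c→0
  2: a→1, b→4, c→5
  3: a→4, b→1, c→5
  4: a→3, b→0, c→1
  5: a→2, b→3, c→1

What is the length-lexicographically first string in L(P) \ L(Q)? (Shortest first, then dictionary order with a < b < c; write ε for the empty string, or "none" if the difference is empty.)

cb

The string cb is accepted by P but not by Q.
No shorter string lies in the difference, and cb is the lexicographically first length-2 string in L(P) \ L(Q).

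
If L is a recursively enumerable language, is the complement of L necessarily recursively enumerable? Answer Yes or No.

No

If both L and its complement were r.e., running the two recognisers in parallel would decide L, so L would be recursive; but there are r.e. languages that are not recursive (e.g. the halting problem), and their complements are therefore not r.e.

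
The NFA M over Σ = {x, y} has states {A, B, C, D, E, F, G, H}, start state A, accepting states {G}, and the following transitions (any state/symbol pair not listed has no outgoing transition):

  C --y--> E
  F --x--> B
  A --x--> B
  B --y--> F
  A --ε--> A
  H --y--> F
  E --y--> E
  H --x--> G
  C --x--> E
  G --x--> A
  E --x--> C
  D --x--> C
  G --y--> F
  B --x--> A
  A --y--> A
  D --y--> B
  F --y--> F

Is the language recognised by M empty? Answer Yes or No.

Yes

The states reachable from the start state are {A, B, F}.
None of the accepting states {G} is reachable, so no string is accepted and L(M) = ∅.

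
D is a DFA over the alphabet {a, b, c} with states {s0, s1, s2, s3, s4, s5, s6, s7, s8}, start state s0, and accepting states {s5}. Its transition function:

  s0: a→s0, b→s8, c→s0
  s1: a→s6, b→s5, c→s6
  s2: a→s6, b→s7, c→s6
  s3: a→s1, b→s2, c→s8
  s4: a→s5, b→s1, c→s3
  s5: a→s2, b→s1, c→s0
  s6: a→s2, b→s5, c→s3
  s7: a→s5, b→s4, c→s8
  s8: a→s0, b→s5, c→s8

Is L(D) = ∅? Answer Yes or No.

No

The string bb is accepted: the run s0 → s8 → s5 ends in the accepting state s5.
Since at least one string is accepted, L(D) is not empty.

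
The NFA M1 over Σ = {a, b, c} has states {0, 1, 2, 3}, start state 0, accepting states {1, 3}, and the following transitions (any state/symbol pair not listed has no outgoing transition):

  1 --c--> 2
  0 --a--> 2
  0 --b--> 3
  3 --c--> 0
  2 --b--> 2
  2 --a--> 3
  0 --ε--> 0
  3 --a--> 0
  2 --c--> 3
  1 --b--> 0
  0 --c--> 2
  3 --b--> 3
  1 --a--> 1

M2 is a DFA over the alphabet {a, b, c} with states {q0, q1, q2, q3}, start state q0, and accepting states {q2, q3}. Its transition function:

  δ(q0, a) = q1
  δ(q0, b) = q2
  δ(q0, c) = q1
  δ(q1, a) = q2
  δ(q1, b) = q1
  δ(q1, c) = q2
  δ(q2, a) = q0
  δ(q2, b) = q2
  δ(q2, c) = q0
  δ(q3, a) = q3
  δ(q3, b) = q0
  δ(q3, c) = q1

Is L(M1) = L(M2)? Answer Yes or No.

Yes

Exploring the product automaton M1 × M2 from the start pair (0, q0), following both machines on each input symbol, reaches 3 state pairs: (0, q0), (2, q1), (3, q2).
M1 accepts in {1, 3} and M2 accepts in {q2, q3}. In every reachable pair the two components are either both accepting — (3, q2) — or both non-accepting, so no string is accepted by exactly one of the machines: L(M1) \ L(M2) and L(M2) \ L(M1) are both empty.
Hence every string is accepted by M1 iff it is accepted by M2, and the two languages coincide.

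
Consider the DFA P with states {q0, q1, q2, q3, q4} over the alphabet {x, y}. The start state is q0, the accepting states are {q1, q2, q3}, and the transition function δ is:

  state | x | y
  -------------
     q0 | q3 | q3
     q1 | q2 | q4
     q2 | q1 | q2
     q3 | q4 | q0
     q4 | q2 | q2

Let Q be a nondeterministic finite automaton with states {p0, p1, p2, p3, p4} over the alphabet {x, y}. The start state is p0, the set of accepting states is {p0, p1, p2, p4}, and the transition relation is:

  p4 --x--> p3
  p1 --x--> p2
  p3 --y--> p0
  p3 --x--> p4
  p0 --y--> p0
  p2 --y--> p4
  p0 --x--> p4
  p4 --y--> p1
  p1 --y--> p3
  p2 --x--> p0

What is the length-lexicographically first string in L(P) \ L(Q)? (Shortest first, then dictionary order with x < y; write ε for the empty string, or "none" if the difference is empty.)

xyy

The string xyy is accepted by P but not by Q.
No shorter string lies in the difference, and xyy is the lexicographically first length-3 string in L(P) \ L(Q).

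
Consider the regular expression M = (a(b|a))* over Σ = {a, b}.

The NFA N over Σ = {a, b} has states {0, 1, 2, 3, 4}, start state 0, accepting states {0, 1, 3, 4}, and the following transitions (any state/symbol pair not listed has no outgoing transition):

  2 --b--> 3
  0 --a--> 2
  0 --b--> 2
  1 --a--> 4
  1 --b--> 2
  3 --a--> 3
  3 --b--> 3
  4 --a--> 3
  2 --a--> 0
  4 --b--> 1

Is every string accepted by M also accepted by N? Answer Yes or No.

Yes

Converting the expression M to a DFA (subset construction, then merging equivalent states) gives the minimal DFA with states {m0, m1, m2}, start state m0, accepting states {m0} and transitions m0: a→m1, b→m2; m1: a→m0, b→m0; m2: a→m2, b→m2.
Exploring the product automaton M × N from the start pair (m0, 0), following both machines on each input symbol, reaches 7 state pairs: (m0, 0), (m1, 2), (m2, 2), (m0, 3), (m2, 0), (m2, 3), (m1, 3).
M accepts in {m0} and N accepts in {0, 1, 3, 4}. The reachable pairs whose M-component is accepting are (m0, 0), (m0, 3); in each of them the N-component is accepting too, so the product for L(M) \ L(N) (M-component accepting, N-component rejecting) has no reachable accepting pair and the difference is empty.
Hence every string in L(M) is also in L(N).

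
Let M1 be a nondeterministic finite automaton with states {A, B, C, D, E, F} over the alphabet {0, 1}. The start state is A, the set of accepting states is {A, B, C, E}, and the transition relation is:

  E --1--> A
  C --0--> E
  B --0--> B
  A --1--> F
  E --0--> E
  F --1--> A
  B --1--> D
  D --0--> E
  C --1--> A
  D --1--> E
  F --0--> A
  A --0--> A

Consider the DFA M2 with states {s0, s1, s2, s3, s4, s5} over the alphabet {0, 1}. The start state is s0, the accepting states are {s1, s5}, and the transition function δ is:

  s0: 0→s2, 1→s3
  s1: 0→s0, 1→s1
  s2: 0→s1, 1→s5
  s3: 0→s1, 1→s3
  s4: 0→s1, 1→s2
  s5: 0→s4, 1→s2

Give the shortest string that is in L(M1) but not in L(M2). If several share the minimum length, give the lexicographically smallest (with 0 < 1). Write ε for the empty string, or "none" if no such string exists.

ε

The empty string ε is accepted by M1 but not by M2.
Since ε is the unique shortest string, it is the required witness.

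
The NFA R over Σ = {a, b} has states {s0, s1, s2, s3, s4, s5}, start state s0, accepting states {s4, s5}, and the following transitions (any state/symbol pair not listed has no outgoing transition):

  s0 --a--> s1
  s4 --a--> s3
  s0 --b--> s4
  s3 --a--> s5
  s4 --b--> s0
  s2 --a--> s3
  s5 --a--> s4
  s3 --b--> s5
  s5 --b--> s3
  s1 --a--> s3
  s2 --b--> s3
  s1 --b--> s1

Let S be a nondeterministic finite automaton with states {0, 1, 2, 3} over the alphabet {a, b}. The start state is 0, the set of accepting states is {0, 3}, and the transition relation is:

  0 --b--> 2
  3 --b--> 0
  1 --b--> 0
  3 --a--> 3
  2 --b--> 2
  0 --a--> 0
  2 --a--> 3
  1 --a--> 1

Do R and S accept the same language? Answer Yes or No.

The string b is accepted by R but rejected by S.
So L(R) ≠ L(S).

No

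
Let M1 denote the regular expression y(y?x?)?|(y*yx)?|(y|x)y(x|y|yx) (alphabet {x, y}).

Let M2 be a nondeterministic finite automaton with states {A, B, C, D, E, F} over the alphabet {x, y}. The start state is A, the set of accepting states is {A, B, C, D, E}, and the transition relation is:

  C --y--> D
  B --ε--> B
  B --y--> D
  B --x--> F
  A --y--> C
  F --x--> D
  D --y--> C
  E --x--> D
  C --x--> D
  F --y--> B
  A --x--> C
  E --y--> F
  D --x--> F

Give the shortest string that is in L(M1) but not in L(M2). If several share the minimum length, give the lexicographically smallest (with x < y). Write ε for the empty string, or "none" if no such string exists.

xyx

The string xyx is accepted by M1 but not by M2.
No shorter string lies in the difference, and xyx is the lexicographically first length-3 string in L(M1) \ L(M2).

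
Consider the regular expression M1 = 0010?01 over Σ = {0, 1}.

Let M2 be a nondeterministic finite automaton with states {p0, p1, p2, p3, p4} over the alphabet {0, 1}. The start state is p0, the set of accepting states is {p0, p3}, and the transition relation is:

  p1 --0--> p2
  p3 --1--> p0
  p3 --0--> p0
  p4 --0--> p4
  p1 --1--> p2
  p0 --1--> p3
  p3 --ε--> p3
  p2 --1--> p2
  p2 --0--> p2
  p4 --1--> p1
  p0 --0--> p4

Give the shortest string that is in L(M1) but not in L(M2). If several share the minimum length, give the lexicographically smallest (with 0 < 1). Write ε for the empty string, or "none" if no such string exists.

The string 00101 is accepted by M1 but not by M2.
No shorter string lies in the difference, and 00101 is the lexicographically first length-5 string in L(M1) \ L(M2).

00101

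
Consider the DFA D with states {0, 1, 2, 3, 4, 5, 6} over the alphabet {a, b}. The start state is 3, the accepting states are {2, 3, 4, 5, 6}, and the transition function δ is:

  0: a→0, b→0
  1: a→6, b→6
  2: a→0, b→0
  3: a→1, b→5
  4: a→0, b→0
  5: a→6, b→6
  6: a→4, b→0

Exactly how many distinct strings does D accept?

10

The useful subgraph on states {1, 3, 4, 5, 6} is acyclic, so L(D) is finite; the longest accepting path visits 4 useful states, giving maximum string length 3.
Counting accepting paths from 3 by length: 1 of length 0, 1 of length 1, 4 of length 2, 4 of length 3. Total 10.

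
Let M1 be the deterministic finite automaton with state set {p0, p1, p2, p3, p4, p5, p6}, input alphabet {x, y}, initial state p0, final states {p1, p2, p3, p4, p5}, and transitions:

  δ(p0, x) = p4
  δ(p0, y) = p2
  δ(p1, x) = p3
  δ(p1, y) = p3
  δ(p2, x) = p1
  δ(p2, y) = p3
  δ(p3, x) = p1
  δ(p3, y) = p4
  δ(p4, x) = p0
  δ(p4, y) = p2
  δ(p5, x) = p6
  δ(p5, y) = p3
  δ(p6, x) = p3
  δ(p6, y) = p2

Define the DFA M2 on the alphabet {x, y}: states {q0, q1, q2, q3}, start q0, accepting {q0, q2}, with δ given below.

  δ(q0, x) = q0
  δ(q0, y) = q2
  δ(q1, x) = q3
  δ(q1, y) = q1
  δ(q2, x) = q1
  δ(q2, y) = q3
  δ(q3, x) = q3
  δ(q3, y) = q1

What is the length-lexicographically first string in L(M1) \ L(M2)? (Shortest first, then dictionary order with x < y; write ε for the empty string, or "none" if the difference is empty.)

yx

The string yx is accepted by M1 but not by M2.
No shorter string lies in the difference, and yx is the lexicographically first length-2 string in L(M1) \ L(M2).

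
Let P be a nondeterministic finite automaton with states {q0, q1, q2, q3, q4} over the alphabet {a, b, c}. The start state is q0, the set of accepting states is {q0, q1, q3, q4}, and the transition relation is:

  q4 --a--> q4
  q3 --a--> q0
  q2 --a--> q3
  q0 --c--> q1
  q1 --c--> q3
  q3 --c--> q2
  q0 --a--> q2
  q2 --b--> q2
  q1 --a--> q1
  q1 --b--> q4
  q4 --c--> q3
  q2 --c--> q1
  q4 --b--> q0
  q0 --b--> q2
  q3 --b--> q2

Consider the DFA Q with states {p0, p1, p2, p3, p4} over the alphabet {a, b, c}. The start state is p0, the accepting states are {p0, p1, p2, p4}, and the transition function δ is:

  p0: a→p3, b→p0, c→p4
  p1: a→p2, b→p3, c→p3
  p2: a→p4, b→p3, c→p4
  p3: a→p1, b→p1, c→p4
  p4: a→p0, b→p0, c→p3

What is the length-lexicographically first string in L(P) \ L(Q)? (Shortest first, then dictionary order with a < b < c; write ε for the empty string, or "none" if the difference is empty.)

The string ba is accepted by P but not by Q.
No shorter string lies in the difference, and ba is the lexicographically first length-2 string in L(P) \ L(Q).

ba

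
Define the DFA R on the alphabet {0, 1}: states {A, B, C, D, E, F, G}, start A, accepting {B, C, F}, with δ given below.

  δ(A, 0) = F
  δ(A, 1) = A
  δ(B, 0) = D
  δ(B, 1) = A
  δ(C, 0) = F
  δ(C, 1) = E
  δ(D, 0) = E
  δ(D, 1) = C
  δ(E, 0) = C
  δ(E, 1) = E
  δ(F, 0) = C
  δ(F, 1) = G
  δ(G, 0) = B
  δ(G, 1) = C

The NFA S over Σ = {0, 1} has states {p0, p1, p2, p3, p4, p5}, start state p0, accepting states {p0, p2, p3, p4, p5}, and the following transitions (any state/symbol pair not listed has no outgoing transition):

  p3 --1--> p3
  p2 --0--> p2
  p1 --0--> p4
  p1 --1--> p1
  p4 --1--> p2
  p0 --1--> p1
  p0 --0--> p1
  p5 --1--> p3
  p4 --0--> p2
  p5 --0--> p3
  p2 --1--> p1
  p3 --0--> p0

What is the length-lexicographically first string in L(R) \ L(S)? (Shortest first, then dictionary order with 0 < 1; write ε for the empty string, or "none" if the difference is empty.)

The string 0 is accepted by R but not by S.
No shorter string lies in the difference, and 0 is the lexicographically first length-1 string in L(R) \ L(S).

0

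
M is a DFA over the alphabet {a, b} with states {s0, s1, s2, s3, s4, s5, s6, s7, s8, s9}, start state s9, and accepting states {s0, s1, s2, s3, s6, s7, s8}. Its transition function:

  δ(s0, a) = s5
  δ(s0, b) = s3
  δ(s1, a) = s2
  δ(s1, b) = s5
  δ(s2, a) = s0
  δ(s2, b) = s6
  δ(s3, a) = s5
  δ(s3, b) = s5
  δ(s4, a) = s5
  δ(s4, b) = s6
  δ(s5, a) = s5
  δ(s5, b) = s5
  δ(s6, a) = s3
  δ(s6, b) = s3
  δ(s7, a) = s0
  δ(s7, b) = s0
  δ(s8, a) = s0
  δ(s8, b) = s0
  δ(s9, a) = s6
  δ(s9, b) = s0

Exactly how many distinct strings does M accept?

5

The useful subgraph on states {s0, s3, s6, s9} is acyclic, so L(M) is finite; the longest accepting path visits 3 useful states, giving maximum string length 2.
Counting accepting paths from s9 by length: 2 of length 1, 3 of length 2. Total 5.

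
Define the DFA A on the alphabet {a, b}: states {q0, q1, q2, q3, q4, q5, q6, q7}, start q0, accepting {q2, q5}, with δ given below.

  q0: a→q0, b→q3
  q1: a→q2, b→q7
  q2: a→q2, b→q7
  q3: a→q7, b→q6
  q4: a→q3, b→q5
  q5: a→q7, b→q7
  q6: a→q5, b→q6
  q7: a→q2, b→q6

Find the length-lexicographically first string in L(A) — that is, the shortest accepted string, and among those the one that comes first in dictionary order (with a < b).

A breadth-first search from q0 reaches an accepting state first via the path q0 → q3 → q7 → q2 on input baa.
No string of length < 3 is accepted (BFS exhausts all shorter strings without reaching an accepting state), and baa is the lexicographically least accepting string of length 3.

baa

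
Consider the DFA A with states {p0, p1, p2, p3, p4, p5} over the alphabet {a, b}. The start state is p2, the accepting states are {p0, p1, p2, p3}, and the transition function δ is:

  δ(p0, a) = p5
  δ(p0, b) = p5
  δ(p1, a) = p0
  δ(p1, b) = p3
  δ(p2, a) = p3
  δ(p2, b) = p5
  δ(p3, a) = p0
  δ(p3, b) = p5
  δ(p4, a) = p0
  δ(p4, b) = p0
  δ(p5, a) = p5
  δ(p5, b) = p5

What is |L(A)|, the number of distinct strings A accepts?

3

The useful subgraph on states {p0, p2, p3} is acyclic, so L(A) is finite; the longest accepting path visits 3 useful states, giving maximum string length 2.
Counting accepting paths from p2 by length: 1 of length 0, 1 of length 1, 1 of length 2. Total 3.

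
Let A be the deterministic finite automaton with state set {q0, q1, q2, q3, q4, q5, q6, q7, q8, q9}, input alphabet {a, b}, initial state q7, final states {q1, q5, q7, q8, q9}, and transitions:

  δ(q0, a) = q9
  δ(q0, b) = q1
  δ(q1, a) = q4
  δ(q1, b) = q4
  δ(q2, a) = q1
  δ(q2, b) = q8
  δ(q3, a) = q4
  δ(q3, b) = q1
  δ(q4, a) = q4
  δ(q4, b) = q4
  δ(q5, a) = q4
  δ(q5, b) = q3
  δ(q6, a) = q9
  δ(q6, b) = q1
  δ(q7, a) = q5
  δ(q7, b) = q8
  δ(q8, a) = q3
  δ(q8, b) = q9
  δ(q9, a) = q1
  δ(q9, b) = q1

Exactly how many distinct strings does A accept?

8

The useful subgraph on states {q1, q3, q5, q7, q8, q9} is acyclic, so L(A) is finite; the longest accepting path visits 4 useful states, giving maximum string length 3.
Counting accepting paths from q7 by length: 1 of length 0, 2 of length 1, 1 of length 2, 4 of length 3. Total 8.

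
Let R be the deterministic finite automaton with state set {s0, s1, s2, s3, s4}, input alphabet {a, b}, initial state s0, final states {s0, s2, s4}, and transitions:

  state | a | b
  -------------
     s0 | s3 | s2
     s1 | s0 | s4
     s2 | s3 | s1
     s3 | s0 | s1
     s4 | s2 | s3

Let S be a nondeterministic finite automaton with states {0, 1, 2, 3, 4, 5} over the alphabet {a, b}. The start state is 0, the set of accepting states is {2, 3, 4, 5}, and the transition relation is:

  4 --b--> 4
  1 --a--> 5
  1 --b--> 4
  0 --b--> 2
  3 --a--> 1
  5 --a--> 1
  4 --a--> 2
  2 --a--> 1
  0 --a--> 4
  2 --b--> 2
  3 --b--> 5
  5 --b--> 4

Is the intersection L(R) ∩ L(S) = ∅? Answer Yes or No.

The string b is accepted by both R and S.
Hence L(R) ∩ L(S) ≠ ∅.

No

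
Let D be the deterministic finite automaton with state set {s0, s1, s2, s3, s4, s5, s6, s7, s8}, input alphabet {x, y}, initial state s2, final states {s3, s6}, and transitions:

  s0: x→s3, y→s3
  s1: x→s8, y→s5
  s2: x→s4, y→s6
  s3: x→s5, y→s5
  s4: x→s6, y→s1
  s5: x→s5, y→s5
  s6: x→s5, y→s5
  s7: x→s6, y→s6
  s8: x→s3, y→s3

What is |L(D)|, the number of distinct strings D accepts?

The useful subgraph on states {s1, s2, s3, s4, s6, s8} is acyclic, so L(D) is finite; the longest accepting path visits 5 useful states, giving maximum string length 4.
Counting accepting paths from s2 by length: 1 of length 1, 1 of length 2, 2 of length 4. Total 4.

4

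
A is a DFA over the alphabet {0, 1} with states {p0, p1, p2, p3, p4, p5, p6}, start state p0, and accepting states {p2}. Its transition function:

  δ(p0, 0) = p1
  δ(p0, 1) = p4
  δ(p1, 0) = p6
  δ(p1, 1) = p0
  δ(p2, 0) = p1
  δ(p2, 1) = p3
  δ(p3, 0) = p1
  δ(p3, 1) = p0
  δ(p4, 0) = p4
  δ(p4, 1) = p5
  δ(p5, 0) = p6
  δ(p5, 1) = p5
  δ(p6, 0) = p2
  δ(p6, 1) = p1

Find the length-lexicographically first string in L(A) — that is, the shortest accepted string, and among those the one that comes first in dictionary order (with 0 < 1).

000

A breadth-first search from p0 reaches an accepting state first via the path p0 → p1 → p6 → p2 on input 000.
No string of length < 3 is accepted (BFS exhausts all shorter strings without reaching an accepting state), and 000 is the lexicographically least accepting string of length 3.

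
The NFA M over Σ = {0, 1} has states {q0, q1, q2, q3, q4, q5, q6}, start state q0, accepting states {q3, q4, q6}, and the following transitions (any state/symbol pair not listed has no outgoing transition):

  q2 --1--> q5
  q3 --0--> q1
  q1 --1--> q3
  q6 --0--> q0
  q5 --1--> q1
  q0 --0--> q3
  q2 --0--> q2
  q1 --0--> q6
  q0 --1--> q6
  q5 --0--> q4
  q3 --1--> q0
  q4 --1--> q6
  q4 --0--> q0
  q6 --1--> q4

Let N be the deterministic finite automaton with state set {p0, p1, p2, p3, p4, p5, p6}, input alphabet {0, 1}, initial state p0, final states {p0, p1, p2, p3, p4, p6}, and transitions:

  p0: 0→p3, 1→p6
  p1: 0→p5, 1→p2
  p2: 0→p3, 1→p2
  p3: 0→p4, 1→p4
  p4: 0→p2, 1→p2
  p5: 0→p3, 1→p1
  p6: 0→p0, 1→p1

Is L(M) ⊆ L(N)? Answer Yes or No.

Yes

Exploring the product automaton M × N from the start pair (q0, p0), following both machines on each input symbol, reaches 19 state pairs: (q0, p0), (q3, p3), (q6, p6), (q1, p4), (q0, p4), (q4, p1), (q6, p2), (q3, p2), (q0, p5), (q0, p3), (q4, p2), (q1, p3), (q0, p2), (q6, p1), (q3, p4), (q6, p4), (q1, p2), (q6, p3), (q4, p4).
M accepts in {q3, q4, q6} and N accepts in {p0, p1, p2, p3, p4, p6}. The reachable pairs whose M-component is accepting are (q3, p3), (q6, p6), (q4, p1), (q6, p2), (q3, p2), (q4, p2), (q6, p1), (q3, p4), (q6, p4), (q6, p3), (q4, p4); in each of them the N-component is accepting too, so the product for L(M) \ L(N) (M-component accepting, N-component rejecting) has no reachable accepting pair and the difference is empty.
Hence every string in L(M) is also in L(N).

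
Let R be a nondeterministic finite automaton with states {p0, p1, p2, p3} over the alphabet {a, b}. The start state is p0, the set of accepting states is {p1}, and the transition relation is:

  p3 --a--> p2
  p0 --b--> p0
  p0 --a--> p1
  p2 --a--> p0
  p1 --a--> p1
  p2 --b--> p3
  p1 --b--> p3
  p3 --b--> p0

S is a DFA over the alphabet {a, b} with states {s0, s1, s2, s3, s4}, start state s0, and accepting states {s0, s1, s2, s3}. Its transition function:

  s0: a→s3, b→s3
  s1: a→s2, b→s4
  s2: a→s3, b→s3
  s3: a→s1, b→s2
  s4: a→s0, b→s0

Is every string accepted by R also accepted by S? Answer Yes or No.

Yes

Exploring the product automaton R × S from the start pair (p0, s0), following both machines on each input symbol, reaches 15 state pairs: (p0, s0), (p1, s3), (p0, s3), (p1, s1), (p3, s2), (p0, s2), (p1, s2), (p3, s4), (p2, s3), (p3, s3), (p2, s0), (p0, s1), (p2, s1), (p0, s4), (p1, s0).
R accepts in {p1} and S accepts in {s0, s1, s2, s3}. The reachable pairs whose R-component is accepting are (p1, s3), (p1, s1), (p1, s2), (p1, s0); in each of them the S-component is accepting too, so the product for L(R) \ L(S) (R-component accepting, S-component rejecting) has no reachable accepting pair and the difference is empty.
Hence every string in L(R) is also in L(S).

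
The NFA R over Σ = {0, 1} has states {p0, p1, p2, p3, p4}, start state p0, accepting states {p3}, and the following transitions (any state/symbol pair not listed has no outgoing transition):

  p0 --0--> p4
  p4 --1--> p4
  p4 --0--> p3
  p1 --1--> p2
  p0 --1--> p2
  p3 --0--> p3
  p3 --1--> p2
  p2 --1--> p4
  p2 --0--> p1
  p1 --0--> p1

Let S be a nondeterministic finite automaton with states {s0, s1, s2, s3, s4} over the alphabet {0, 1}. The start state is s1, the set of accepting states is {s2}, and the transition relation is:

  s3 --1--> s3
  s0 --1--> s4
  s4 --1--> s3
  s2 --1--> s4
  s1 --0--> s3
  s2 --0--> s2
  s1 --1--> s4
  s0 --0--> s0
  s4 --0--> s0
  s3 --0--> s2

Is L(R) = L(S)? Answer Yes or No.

Yes

Exploring the product automaton R × S from the start pair (p0, s1), following both machines on each input symbol, reaches 5 state pairs: (p0, s1), (p4, s3), (p2, s4), (p3, s2), (p1, s0).
R accepts in {p3} and S accepts in {s2}. In every reachable pair the two components are either both accepting — (p3, s2) — or both non-accepting, so no string is accepted by exactly one of the machines: L(R) \ L(S) and L(S) \ L(R) are both empty.
Hence every string is accepted by R iff it is accepted by S, and the two languages coincide.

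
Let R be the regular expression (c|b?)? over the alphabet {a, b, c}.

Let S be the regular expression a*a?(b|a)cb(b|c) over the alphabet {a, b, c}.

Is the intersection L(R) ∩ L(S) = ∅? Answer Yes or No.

Converting the expression R to a DFA (subset construction, then merging equivalent states) gives the minimal DFA with states {r0, r1, r2}, start state r0, accepting states {r0, r2} and transitions r0: a→r1, b→r2, c→r2; r1: a→r1, b→r1, c→r1; r2: a→r1, b→r1, c→r1.
Converting the expression S to a DFA (subset construction, then merging equivalent states) gives the minimal DFA with states {s0, s1, s2, s3, s4, s5, s6}, start state s0, accepting states {s6} and transitions s0: a→s1, b→s2, c→s3; s1: a→s1, b→s2, c→s4; s2: a→s3, b→s3, c→s4; s3: a→s3, b→s3, c→s3; s4: a→s3, b→s5, c→s3; s5: a→s3, b→s6, c→s6; s6: a→s3, b→s3, c→s3.
Exploring the product automaton R × S from the start pair (r0, s0), following both machines on each input symbol, reaches 9 state pairs: (r0, s0), (r1, s1), (r2, s2), (r2, s3), (r1, s2), (r1, s4), (r1, s3), (r1, s5), (r1, s6).
R accepts in {r0, r2} and S accepts in {s6}; no reachable pair has both components accepting, so no string drives both machines to acceptance simultaneously and L(R) ∩ L(S) = ∅.
So no string is accepted by both, and the intersection is empty.

Yes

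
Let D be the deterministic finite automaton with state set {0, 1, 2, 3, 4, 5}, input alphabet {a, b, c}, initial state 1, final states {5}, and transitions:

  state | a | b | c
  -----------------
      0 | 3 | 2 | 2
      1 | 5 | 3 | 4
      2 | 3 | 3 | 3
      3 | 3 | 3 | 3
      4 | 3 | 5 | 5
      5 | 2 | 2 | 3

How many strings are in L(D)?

3

The useful subgraph on states {1, 4, 5} is acyclic, so L(D) is finite; the longest accepting path visits 3 useful states, giving maximum string length 2.
Counting accepting paths from 1 by length: 1 of length 1, 2 of length 2. Total 3.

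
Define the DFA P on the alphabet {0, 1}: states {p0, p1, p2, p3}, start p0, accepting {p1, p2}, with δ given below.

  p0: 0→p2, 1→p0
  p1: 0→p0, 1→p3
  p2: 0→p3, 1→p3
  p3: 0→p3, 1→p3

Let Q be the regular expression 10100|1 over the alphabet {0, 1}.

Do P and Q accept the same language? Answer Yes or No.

The string 0 is accepted by P but rejected by Q.
So L(P) ≠ L(Q).

No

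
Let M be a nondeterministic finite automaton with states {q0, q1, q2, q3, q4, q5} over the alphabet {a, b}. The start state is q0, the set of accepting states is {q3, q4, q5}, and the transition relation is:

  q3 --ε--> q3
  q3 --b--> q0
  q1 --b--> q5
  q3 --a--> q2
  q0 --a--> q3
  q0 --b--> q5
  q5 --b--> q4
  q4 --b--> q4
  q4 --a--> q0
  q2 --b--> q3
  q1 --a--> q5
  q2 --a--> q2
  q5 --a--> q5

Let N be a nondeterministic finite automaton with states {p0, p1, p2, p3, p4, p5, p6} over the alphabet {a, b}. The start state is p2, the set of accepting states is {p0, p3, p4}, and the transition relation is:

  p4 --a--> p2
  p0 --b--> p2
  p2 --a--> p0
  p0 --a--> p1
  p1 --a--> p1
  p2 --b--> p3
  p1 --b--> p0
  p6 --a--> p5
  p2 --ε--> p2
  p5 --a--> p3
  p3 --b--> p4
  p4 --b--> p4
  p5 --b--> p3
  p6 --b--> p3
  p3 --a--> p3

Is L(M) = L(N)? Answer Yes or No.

Yes

Exploring the product automaton M × N from the start pair (q0, p2), following both machines on each input symbol, reaches 5 state pairs: (q0, p2), (q3, p0), (q5, p3), (q2, p1), (q4, p4).
M accepts in {q3, q4, q5} and N accepts in {p0, p3, p4}. In every reachable pair the two components are either both accepting — (q3, p0), (q5, p3), (q4, p4) — or both non-accepting, so no string is accepted by exactly one of the machines: L(M) \ L(N) and L(N) \ L(M) are both empty.
Hence every string is accepted by M iff it is accepted by N, and the two languages coincide.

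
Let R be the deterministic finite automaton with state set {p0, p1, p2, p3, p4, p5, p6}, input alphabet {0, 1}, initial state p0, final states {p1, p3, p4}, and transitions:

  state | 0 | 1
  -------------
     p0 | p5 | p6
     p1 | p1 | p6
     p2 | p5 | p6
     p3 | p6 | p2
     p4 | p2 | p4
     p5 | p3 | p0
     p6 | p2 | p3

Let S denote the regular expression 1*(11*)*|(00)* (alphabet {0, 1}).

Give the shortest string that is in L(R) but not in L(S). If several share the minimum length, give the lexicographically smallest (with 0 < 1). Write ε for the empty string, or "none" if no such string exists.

The string 0001 is accepted by R but not by S.
No shorter string lies in the difference, and 0001 is the lexicographically first length-4 string in L(R) \ L(S).

0001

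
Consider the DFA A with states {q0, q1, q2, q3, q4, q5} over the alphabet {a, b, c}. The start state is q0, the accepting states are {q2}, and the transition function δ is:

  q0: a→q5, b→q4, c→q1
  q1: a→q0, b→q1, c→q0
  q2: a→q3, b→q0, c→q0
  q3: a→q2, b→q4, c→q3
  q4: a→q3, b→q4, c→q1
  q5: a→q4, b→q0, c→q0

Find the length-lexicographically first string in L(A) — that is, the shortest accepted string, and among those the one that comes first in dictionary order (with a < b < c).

baa

A breadth-first search from q0 reaches an accepting state first via the path q0 → q4 → q3 → q2 on input baa.
No string of length < 3 is accepted (BFS exhausts all shorter strings without reaching an accepting state), and baa is the lexicographically least accepting string of length 3.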